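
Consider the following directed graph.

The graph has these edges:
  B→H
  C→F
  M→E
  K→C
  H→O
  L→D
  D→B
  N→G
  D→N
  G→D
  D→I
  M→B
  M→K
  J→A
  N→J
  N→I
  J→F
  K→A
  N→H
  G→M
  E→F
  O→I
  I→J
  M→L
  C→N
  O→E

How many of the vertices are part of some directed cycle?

A vertex is on a directed cycle iff it belongs to a strongly connected component of size ≥ 2 (or has a self-loop).
The vertices on cycles are {C, D, G, K, L, M, N} — 7 in total.

7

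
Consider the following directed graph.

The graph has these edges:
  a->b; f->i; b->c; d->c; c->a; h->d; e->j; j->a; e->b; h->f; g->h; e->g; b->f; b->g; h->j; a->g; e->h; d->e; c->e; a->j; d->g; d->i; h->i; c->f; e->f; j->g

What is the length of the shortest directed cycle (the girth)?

2

For each vertex v, BFS finds the shortest path from v back to v.
The shortest such closed walk is a → j → a, length 2.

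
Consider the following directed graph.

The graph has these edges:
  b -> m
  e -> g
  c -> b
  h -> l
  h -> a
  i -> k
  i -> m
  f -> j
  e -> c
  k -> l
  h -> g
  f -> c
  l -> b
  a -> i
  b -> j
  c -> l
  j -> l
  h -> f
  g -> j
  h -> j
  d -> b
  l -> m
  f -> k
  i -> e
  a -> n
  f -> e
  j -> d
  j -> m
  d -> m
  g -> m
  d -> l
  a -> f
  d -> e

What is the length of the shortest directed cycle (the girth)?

3

For each vertex v, BFS finds the shortest path from v back to v.
The shortest such closed walk is j → d → b → j, length 3.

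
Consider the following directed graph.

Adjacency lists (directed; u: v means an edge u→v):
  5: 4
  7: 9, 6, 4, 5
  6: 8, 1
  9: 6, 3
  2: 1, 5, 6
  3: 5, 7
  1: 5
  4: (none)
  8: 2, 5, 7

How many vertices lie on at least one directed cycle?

6

A vertex is on a directed cycle iff it belongs to a strongly connected component of size ≥ 2 (or has a self-loop).
The vertices on cycles are {2, 3, 6, 7, 8, 9} — 6 in total.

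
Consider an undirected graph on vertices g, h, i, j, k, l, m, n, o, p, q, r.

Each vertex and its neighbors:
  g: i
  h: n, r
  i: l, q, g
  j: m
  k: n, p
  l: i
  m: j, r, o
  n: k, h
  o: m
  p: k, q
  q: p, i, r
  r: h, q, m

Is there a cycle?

Yes

DFS, tracking each vertex's parent; an edge to a visited non-parent vertex closes a cycle.
Start from p:
visit p (parent –)
  visit k (parent p)
    visit n (parent k)
      n–k: parent, skip
      visit h (parent n)
        h–n: parent, skip
        visit r (parent h)
          r–h: parent, skip
          visit q (parent r)
            q–p: p visited and ≠ parent → cycle
Cycle: p – k – n – h – r – q – p.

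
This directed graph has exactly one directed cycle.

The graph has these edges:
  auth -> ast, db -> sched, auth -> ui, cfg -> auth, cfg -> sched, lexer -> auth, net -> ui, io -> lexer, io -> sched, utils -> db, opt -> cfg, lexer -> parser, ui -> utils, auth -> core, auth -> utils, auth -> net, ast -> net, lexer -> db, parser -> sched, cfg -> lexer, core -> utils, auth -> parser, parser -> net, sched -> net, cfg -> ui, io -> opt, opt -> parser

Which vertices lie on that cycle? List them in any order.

DFS with gray/black marking from db:
db gray
  sched gray
    net gray
      ui gray
        utils gray
          utils→db: db is gray → back edge
Back edge closes the cycle db → sched → net → ui → utils → db; its vertices are {db, ui, net, sched, utils}.

db, ui, net, sched, utils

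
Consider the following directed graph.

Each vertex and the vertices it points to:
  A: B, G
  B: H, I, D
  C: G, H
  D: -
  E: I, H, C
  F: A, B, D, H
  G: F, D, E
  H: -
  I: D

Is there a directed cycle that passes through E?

E is on a cycle iff E can reach itself via ≥1 edge.
E → C → G → E — yes.

Yes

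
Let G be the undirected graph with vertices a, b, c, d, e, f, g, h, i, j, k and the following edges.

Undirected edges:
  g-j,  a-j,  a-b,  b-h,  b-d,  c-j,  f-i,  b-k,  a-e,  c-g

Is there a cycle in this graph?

Yes

DFS, tracking each vertex's parent; an edge to a visited non-parent vertex closes a cycle.
Start from a:
visit a (parent –)
  visit e (parent a)
    e–a: parent, skip
  visit j (parent a)
    j–a: parent, skip
    visit g (parent j)
      g–j: parent, skip
      visit c (parent g)
        c–g: parent, skip
        c–j: j visited and ≠ parent → cycle
Cycle: j – g – c – j.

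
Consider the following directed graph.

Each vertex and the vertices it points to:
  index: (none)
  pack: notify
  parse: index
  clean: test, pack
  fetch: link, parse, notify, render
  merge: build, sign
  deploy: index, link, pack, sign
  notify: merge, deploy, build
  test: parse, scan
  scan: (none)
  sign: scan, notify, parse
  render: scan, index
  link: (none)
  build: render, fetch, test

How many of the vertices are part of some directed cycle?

7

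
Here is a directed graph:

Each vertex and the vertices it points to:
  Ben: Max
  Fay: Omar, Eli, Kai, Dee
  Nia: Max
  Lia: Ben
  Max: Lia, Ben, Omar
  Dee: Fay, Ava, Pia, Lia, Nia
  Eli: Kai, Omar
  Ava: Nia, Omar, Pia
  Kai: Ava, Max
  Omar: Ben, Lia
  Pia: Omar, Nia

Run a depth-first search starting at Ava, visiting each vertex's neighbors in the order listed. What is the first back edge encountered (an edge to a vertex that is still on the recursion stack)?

Ben->Max

DFS from Ava (visiting each vertex's neighbors in the order listed); mark gray on enter, black on exit:
Ava gray
  Nia gray
    Max gray
      Lia gray
        Ben gray
          Ben→Max: Max is gray → back edge
First back edge: Ben → Max.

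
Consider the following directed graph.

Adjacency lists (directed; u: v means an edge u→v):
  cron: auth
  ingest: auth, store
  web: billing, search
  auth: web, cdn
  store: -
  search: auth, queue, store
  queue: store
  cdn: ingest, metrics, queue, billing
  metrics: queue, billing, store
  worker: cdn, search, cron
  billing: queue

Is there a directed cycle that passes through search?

Yes

search is on a cycle iff search can reach itself via ≥1 edge.
search → auth → web → search — yes.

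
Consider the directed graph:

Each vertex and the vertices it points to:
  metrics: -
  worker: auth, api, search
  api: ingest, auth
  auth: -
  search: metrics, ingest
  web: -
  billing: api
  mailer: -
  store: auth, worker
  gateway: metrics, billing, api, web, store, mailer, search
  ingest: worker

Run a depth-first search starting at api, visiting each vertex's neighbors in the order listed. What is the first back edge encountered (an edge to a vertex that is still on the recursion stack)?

worker→api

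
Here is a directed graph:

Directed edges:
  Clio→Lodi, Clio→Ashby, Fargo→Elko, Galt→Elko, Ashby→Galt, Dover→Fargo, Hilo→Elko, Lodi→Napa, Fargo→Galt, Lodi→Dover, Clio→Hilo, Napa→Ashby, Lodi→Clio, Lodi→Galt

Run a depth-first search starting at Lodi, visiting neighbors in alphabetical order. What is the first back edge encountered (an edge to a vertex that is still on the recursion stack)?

DFS from Lodi (visiting neighbors in alphabetical order); mark gray on enter, black on exit:
Lodi gray
  Clio gray
    Ashby gray
      Galt gray
        Elko gray
        Elko black
      Galt black
    Ashby black
    Hilo gray
      Hilo→Elko: Elko black — skip
    Hilo black
    Clio→Lodi: Lodi is gray → back edge
First back edge: Clio → Lodi.

Clio->Lodi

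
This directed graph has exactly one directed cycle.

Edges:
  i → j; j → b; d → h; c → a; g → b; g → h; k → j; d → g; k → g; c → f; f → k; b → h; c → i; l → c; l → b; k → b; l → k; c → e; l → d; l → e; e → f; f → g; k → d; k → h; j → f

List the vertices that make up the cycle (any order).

f, j, k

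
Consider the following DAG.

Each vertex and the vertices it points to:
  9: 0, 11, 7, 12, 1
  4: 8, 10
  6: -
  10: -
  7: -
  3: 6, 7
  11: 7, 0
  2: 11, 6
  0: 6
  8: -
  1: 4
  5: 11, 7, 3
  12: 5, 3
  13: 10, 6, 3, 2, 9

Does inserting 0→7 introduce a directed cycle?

Adding 0→7 creates a cycle iff 7 can already reach 0.
Explore from 7: no path reaches 0. The graph stays acyclic.

No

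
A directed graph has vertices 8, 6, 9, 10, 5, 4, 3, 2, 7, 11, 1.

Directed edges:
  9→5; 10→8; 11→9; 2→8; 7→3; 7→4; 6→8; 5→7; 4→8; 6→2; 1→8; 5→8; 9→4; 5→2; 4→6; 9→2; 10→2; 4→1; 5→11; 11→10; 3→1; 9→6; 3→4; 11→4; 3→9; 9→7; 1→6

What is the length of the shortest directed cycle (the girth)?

For each vertex v, BFS finds the shortest path from v back to v.
The shortest such closed walk is 11 → 9 → 5 → 11, length 3.

3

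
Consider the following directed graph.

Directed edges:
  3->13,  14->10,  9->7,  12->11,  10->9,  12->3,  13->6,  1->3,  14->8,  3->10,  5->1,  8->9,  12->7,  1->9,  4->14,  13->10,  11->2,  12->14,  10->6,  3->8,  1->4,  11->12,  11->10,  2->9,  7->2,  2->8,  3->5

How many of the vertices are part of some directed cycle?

9

A vertex is on a directed cycle iff it belongs to a strongly connected component of size ≥ 2 (or has a self-loop).
The vertices on cycles are {1, 2, 3, 5, 7, 8, 9, 11, 12} — 9 in total.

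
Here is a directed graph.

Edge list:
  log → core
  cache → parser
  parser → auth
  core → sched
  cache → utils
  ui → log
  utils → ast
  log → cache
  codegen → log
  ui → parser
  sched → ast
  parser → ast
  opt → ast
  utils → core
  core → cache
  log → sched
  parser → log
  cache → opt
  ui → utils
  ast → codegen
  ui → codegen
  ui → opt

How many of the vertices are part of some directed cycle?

9

A vertex is on a directed cycle iff it belongs to a strongly connected component of size ≥ 2 (or has a self-loop).
The vertices on cycles are {ast, log, opt, core, cache, sched, utils, parser, codegen} — 9 in total.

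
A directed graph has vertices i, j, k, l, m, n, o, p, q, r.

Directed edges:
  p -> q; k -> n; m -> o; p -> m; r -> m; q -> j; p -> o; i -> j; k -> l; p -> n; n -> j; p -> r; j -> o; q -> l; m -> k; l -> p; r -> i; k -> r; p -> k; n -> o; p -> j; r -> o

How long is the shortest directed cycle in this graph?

3

For each vertex v, BFS finds the shortest path from v back to v.
The shortest such closed walk is p → q → l → p, length 3.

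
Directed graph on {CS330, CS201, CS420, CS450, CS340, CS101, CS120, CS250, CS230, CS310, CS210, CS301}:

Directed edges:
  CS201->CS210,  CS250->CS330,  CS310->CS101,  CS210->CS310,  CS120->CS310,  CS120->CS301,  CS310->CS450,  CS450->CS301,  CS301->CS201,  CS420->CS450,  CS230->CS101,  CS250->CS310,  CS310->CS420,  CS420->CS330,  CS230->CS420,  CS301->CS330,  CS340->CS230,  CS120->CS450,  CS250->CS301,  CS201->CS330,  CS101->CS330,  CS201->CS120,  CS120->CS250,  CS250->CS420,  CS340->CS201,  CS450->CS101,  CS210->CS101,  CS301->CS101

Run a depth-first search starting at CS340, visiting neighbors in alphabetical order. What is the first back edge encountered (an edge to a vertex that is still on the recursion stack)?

CS301->CS201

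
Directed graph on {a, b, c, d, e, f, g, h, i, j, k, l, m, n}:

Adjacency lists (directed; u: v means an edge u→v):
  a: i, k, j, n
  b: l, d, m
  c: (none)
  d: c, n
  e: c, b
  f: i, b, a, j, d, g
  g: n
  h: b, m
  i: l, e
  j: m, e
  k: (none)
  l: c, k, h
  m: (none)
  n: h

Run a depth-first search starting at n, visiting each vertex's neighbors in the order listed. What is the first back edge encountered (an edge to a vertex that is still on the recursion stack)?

DFS from n (visiting each vertex's neighbors in the order listed); mark gray on enter, black on exit:
n gray
  h gray
    b gray
      l gray
        c gray
        c black
        k gray
        k black
        l→h: h is gray → back edge
First back edge: l → h.

l→h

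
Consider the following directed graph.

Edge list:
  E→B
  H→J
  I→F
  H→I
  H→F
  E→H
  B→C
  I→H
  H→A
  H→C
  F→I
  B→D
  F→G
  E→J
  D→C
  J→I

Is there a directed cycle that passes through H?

H is on a cycle iff H can reach itself via ≥1 edge.
H → I → H — yes.

Yes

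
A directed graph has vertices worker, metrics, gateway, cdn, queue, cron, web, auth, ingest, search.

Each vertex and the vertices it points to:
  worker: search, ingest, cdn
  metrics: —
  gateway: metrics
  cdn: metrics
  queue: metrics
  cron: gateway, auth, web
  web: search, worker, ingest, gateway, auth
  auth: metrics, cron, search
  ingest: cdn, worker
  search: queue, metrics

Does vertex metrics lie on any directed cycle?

No

metrics lies on a cycle iff there is a path from metrics back to itself.
Exploring from metrics, it never reaches itself; equivalently, its strongly connected component is a singleton.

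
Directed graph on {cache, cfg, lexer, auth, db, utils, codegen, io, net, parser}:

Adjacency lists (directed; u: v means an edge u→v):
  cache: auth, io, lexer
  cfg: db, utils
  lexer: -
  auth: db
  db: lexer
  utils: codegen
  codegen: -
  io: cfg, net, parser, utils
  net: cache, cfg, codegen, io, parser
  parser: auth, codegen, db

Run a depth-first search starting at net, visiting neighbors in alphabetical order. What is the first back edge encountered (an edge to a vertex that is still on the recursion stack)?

io->net

DFS from net (visiting neighbors in alphabetical order); mark gray on enter, black on exit:
net gray
  cache gray
    auth gray
      db gray
        lexer gray
        lexer black
      db black
    auth black
    io gray
      cfg gray
        cfg→db: db black — skip
        utils gray
          codegen gray
          codegen black
        utils black
      cfg black
      io→net: net is gray → back edge
First back edge: io → net.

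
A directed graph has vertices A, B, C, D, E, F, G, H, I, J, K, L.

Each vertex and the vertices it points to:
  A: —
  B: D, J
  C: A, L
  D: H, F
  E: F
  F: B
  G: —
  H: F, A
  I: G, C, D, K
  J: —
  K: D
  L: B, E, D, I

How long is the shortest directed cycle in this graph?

3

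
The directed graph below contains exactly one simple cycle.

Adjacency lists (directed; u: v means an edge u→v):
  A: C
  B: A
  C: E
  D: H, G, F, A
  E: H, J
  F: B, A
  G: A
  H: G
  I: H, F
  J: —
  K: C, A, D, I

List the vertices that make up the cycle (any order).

DFS with gray/black marking from C:
C gray
  E gray
    H gray
      G gray
        A gray
          A→C: C is gray → back edge
Back edge closes the cycle C → E → H → G → A → C; its vertices are {A, C, E, G, H}.

A, C, E, G, H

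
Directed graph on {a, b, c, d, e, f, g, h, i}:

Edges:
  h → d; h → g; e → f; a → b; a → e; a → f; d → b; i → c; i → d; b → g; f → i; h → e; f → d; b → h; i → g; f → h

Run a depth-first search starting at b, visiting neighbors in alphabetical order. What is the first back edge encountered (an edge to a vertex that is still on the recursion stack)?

d->b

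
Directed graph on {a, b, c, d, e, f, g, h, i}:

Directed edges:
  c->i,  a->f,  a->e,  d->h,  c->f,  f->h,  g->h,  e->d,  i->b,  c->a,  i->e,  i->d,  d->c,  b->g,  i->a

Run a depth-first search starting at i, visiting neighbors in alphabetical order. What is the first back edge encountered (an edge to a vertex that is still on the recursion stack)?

c→a

DFS from i (visiting neighbors in alphabetical order); mark gray on enter, black on exit:
i gray
  a gray
    e gray
      d gray
        c gray
          c→a: a is gray → back edge
First back edge: c → a.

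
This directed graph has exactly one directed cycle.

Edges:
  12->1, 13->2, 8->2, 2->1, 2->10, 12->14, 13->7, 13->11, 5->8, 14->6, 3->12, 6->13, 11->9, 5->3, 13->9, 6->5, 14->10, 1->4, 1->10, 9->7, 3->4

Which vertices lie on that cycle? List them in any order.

DFS with gray/black marking from 6:
6 gray
  5 gray
    3 gray
      4 gray
      4 black
      12 gray
        1 gray
          1→4: 4 black — skip
          10 gray
          10 black
        1 black
        14 gray
          14→10: 10 black — skip
          14→6: 6 is gray → back edge
Back edge closes the cycle 6 → 5 → 3 → 12 → 14 → 6; its vertices are {3, 5, 6, 12, 14}.

3, 5, 6, 12, 14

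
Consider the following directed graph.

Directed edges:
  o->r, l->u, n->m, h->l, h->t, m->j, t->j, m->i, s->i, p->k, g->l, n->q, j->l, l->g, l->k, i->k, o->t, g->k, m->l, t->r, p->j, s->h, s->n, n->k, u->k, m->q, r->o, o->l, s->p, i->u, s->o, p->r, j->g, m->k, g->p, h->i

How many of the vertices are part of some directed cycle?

A vertex is on a directed cycle iff it belongs to a strongly connected component of size ≥ 2 (or has a self-loop).
The vertices on cycles are {g, j, l, o, p, r, t} — 7 in total.

7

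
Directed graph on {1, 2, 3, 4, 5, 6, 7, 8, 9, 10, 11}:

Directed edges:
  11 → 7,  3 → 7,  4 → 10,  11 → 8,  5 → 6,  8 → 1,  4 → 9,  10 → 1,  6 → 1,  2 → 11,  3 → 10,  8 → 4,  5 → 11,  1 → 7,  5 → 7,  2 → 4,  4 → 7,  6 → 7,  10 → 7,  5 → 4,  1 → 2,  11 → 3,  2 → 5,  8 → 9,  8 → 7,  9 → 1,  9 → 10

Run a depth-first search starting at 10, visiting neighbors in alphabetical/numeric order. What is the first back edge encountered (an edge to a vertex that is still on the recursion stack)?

9->1

DFS from 10 (visiting neighbors in alphabetical/numeric order); mark gray on enter, black on exit:
10 gray
  1 gray
    2 gray
      4 gray
        7 gray
        7 black
        9 gray
          9→1: 1 is gray → back edge
First back edge: 9 → 1.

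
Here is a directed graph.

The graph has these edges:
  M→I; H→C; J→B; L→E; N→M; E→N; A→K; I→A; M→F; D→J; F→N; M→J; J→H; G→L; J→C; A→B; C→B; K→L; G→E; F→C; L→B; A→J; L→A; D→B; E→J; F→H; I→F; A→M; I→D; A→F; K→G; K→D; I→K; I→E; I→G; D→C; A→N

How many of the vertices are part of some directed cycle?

9

A vertex is on a directed cycle iff it belongs to a strongly connected component of size ≥ 2 (or has a self-loop).
The vertices on cycles are {A, E, F, G, I, K, L, M, N} — 9 in total.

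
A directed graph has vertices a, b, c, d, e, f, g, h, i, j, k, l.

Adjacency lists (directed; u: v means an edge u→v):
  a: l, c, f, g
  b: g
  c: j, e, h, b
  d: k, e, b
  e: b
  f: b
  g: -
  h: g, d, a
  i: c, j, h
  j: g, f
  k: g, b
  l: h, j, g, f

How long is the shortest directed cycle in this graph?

3

For each vertex v, BFS finds the shortest path from v back to v.
The shortest such closed walk is h → a → l → h, length 3.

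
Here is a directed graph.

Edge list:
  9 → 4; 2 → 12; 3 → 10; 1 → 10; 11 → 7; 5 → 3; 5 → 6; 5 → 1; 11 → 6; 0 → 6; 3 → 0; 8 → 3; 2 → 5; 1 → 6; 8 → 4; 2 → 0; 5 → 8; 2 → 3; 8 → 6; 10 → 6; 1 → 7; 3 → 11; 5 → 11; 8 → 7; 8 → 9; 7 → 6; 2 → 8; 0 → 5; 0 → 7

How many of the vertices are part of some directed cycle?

A vertex is on a directed cycle iff it belongs to a strongly connected component of size ≥ 2 (or has a self-loop).
The vertices on cycles are {0, 3, 5, 8} — 4 in total.

4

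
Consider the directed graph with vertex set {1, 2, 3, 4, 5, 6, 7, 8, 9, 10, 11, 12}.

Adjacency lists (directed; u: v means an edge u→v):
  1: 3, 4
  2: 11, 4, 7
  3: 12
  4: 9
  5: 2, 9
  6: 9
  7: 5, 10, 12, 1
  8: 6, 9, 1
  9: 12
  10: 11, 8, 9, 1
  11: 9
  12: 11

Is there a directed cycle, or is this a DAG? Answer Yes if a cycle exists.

Yes

DFS with white/gray/black marking, starting from 7:
7 gray
  5 gray
    2 gray
      11 gray
        9 gray
          12 gray
            12→11: 11 is gray → back edge
Back edge found, so a cycle exists: 11 → 9 → 12 → 11.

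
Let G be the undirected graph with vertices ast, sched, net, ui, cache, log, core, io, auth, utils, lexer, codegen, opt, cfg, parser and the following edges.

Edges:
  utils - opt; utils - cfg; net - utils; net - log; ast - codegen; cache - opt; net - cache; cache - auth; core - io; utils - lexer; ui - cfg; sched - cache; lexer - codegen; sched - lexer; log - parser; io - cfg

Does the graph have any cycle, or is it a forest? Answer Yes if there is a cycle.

DFS, tracking each vertex's parent; an edge to a visited non-parent vertex closes a cycle.
Start from parser:
visit parser (parent –)
  visit log (parent parser)
    visit net (parent log)
      net–log: parent, skip
      visit utils (parent net)
        visit lexer (parent utils)
          visit sched (parent lexer)
            visit cache (parent sched)
              visit opt (parent cache)
                opt–cache: parent, skip
                opt–utils: utils visited and ≠ parent → cycle
Cycle: utils – lexer – sched – cache – opt – utils.

Yes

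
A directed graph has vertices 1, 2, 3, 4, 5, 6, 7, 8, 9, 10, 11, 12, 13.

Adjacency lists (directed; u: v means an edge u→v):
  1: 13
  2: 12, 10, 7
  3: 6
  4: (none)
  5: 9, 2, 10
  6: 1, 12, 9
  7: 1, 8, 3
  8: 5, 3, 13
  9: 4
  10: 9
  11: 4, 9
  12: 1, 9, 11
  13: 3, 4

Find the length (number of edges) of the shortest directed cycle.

4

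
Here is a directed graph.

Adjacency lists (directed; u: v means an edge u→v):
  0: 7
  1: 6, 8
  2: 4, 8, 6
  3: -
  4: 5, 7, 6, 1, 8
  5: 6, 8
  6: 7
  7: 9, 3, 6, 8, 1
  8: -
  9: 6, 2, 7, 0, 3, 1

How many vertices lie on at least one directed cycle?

8

A vertex is on a directed cycle iff it belongs to a strongly connected component of size ≥ 2 (or has a self-loop).
The vertices on cycles are {0, 1, 2, 4, 5, 6, 7, 9} — 8 in total.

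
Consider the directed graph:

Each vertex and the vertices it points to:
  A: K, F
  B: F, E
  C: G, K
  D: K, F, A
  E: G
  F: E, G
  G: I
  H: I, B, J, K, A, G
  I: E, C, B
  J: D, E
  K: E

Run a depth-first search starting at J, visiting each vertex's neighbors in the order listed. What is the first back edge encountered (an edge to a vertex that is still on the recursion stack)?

DFS from J (visiting each vertex's neighbors in the order listed); mark gray on enter, black on exit:
J gray
  D gray
    K gray
      E gray
        G gray
          I gray
            I→E: E is gray → back edge
First back edge: I → E.

I->E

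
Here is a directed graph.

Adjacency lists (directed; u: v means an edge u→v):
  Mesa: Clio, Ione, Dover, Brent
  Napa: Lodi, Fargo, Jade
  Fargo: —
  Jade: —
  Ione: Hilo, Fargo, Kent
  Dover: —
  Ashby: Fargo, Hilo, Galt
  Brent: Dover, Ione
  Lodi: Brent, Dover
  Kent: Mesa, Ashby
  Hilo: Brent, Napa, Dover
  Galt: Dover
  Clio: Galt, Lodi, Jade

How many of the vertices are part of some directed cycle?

A vertex is on a directed cycle iff it belongs to a strongly connected component of size ≥ 2 (or has a self-loop).
The vertices on cycles are {Clio, Hilo, Ione, Kent, Lodi, Mesa, Napa, Ashby, Brent} — 9 in total.

9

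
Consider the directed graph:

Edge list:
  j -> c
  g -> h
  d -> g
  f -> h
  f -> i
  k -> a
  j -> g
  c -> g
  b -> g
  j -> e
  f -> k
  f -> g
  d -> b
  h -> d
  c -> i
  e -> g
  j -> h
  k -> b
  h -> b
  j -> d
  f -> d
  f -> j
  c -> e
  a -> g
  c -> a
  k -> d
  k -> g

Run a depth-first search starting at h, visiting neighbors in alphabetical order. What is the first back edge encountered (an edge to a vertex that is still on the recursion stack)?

g->h

DFS from h (visiting neighbors in alphabetical order); mark gray on enter, black on exit:
h gray
  b gray
    g gray
      g→h: h is gray → back edge
First back edge: g → h.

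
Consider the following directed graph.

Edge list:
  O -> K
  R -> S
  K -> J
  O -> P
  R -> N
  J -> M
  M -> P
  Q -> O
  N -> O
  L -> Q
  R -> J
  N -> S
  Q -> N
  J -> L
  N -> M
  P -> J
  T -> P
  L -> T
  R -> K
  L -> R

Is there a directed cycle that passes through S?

No

S lies on a cycle iff there is a path from S back to itself.
Exploring from S, it never reaches itself; equivalently, its strongly connected component is a singleton.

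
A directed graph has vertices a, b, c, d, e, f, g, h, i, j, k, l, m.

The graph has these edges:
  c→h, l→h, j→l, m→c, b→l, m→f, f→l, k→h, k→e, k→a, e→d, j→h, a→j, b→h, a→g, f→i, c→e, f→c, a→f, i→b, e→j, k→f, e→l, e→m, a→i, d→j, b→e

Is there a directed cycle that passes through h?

h lies on a cycle iff there is a path from h back to itself.
Exploring from h, it never reaches itself; equivalently, its strongly connected component is a singleton.

No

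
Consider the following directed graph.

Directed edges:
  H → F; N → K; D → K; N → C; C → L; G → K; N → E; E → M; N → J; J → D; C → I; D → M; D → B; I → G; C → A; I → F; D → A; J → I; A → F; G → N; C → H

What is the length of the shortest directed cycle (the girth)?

4

For each vertex v, BFS finds the shortest path from v back to v.
The shortest such closed walk is N → C → I → G → N, length 4.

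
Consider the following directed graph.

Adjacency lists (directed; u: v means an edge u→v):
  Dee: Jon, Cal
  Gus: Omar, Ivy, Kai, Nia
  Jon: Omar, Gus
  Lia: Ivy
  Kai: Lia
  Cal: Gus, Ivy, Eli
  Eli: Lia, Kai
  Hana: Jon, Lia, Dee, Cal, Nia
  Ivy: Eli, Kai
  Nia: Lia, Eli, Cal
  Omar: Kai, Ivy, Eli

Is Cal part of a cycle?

Cal is on a cycle iff Cal can reach itself via ≥1 edge.
Cal → Gus → Nia → Cal — yes.

Yes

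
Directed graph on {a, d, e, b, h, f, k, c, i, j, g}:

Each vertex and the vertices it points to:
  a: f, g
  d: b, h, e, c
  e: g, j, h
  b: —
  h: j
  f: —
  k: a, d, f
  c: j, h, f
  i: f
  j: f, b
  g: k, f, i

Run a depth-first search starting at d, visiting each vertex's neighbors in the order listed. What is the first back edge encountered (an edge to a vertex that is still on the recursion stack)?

a→g

DFS from d (visiting each vertex's neighbors in the order listed); mark gray on enter, black on exit:
d gray
  b gray
  b black
  h gray
    j gray
      f gray
      f black
      j→b: b black — skip
    j black
  h black
  e gray
    g gray
      k gray
        a gray
          a→f: f black — skip
          a→g: g is gray → back edge
First back edge: a → g.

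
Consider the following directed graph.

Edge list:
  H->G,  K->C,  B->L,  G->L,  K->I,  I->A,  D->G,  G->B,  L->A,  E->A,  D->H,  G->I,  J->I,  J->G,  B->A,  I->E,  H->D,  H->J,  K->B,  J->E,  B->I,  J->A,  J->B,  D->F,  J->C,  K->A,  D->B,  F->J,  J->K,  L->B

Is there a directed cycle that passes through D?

D is on a cycle iff D can reach itself via ≥1 edge.
D → H → D — yes.

Yes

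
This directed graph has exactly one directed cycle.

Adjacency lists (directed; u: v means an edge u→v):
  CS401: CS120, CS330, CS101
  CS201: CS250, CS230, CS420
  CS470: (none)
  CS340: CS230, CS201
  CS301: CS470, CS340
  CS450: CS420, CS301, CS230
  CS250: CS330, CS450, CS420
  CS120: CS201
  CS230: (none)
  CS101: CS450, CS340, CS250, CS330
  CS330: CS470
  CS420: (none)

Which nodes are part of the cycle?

CS201, CS250, CS301, CS340, CS450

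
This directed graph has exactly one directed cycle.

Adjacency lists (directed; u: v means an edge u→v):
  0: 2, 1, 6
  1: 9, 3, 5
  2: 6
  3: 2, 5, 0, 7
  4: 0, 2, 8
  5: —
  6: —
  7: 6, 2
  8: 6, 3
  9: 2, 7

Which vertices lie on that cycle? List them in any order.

DFS with gray/black marking from 0:
0 gray
  2 gray
    6 gray
    6 black
  2 black
  1 gray
    9 gray
      9→2: 2 black — skip
      7 gray
        7→6: 6 black — skip
        7→2: 2 black — skip
      7 black
    9 black
    3 gray
      3→2: 2 black — skip
      5 gray
      5 black
      3→0: 0 is gray → back edge
Back edge closes the cycle 0 → 1 → 3 → 0; its vertices are {0, 1, 3}.

0, 1, 3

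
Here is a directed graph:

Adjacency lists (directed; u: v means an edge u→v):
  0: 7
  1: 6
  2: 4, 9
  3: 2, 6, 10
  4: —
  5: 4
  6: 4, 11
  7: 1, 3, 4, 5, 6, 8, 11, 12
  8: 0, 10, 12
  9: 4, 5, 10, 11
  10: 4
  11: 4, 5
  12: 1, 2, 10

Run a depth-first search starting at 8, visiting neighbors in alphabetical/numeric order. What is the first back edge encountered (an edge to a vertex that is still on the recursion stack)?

7→8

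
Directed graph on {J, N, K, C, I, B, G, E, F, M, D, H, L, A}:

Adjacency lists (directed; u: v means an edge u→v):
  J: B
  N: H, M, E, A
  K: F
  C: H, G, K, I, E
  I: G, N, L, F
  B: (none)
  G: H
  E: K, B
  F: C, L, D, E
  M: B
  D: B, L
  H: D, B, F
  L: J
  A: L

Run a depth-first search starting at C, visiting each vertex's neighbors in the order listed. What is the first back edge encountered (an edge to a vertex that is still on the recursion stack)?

F->C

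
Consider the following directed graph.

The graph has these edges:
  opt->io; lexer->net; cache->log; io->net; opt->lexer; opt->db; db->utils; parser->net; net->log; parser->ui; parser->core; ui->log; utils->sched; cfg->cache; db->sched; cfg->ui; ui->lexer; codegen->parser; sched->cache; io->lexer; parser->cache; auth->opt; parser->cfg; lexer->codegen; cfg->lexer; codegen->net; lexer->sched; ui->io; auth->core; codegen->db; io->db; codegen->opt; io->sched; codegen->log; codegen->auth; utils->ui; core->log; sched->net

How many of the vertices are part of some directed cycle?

A vertex is on a directed cycle iff it belongs to a strongly connected component of size ≥ 2 (or has a self-loop).
The vertices on cycles are {db, io, ui, cfg, opt, auth, lexer, utils, parser, codegen} — 10 in total.

10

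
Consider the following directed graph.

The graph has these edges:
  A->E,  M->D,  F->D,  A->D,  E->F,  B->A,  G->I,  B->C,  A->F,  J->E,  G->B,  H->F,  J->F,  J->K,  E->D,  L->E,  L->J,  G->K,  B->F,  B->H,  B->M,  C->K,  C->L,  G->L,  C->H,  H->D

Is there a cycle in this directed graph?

No

DFS with white/gray/black marking, starting from B:
B gray
  M gray
    D gray
    D black
  M black
  F gray
    F→D: D black — skip
  F black
  H gray
    H→F: F black — skip
    H→D: D black — skip
  H black
  A gray
    A→F: F black — skip
    A→D: D black — skip
    E gray
      E→D: D black — skip
      E→F: F black — skip
    E black
  A black
  C gray
    L gray
      L→E: E black — skip
      J gray
        J→F: F black — skip
        J→E: E black — skip
        K gray
        K black
      J black
    L black
    C→H: H black — skip
    C→K: K black — skip
  C black
B black
G gray
  I gray
  I black
  G→L: L black — skip
  G→K: K black — skip
  G→B: B black — skip
G black
Every edge goes to a white or black vertex — no back edge, so the graph is acyclic.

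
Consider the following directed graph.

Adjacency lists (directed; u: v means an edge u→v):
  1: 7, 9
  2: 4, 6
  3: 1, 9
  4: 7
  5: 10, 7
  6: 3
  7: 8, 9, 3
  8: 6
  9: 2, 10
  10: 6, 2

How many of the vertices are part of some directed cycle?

A vertex is on a directed cycle iff it belongs to a strongly connected component of size ≥ 2 (or has a self-loop).
The vertices on cycles are {1, 2, 3, 4, 6, 7, 8, 9, 10} — 9 in total.

9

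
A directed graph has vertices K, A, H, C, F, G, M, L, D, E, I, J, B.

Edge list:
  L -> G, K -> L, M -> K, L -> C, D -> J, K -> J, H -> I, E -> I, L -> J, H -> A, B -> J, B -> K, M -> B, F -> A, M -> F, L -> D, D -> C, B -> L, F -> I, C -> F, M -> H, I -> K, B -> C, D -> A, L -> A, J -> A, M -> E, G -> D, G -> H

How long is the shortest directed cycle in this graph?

5

For each vertex v, BFS finds the shortest path from v back to v.
The shortest such closed walk is K → L → G → H → I → K, length 5.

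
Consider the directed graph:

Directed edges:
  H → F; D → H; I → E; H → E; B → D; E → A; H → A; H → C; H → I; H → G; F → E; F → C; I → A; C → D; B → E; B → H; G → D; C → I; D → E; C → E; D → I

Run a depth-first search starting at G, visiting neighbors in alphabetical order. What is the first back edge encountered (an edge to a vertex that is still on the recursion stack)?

C->D

DFS from G (visiting neighbors in alphabetical order); mark gray on enter, black on exit:
G gray
  D gray
    E gray
      A gray
      A black
    E black
    H gray
      H→A: A black — skip
      C gray
        C→D: D is gray → back edge
First back edge: C → D.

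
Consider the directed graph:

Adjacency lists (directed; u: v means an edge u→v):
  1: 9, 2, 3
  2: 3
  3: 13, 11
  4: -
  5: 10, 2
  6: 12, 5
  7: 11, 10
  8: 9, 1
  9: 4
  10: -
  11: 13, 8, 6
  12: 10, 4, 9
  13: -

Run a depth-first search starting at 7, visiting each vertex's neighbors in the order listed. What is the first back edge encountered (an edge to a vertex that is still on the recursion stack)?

DFS from 7 (visiting each vertex's neighbors in the order listed); mark gray on enter, black on exit:
7 gray
  11 gray
    13 gray
    13 black
    8 gray
      9 gray
        4 gray
        4 black
      9 black
      1 gray
        1→9: 9 black — skip
        2 gray
          3 gray
            3→13: 13 black — skip
            3→11: 11 is gray → back edge
First back edge: 3 → 11.

3→11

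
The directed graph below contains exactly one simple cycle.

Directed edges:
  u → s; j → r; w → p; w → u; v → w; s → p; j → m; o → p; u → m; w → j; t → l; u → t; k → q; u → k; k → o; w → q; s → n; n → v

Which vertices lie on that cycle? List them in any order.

n, s, u, v, w

DFS with gray/black marking from w:
w gray
  q gray
  q black
  u gray
    m gray
    m black
    s gray
      p gray
      p black
      n gray
        v gray
          v→w: w is gray → back edge
Back edge closes the cycle w → u → s → n → v → w; its vertices are {n, s, u, v, w}.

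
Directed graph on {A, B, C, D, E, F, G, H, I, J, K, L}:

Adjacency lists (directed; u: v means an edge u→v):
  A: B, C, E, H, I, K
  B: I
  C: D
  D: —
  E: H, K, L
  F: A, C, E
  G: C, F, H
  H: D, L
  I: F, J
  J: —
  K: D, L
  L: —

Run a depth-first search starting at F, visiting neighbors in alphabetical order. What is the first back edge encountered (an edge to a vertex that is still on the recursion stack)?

DFS from F (visiting neighbors in alphabetical order); mark gray on enter, black on exit:
F gray
  A gray
    B gray
      I gray
        I→F: F is gray → back edge
First back edge: I → F.

I→F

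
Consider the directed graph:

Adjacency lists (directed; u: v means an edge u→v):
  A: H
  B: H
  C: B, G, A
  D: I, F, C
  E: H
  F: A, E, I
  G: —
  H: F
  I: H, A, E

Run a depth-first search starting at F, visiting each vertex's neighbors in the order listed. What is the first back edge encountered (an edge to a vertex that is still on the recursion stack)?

DFS from F (visiting each vertex's neighbors in the order listed); mark gray on enter, black on exit:
F gray
  A gray
    H gray
      H→F: F is gray → back edge
First back edge: H → F.

H→F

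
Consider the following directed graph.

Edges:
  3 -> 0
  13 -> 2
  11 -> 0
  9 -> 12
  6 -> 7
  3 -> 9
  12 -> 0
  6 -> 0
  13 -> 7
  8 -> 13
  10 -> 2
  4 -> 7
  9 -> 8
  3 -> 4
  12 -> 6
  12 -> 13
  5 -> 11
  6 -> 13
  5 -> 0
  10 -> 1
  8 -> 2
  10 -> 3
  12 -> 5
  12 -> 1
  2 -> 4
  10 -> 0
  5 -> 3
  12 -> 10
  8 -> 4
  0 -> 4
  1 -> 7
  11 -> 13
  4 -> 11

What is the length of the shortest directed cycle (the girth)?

For each vertex v, BFS finds the shortest path from v back to v.
The shortest such closed walk is 11 → 0 → 4 → 11, length 3.

3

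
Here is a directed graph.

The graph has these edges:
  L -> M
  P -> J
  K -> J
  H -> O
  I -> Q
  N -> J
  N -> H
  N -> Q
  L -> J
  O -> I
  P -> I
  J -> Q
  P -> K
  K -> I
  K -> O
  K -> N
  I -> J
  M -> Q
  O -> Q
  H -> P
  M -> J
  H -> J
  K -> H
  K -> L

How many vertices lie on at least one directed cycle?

4

A vertex is on a directed cycle iff it belongs to a strongly connected component of size ≥ 2 (or has a self-loop).
The vertices on cycles are {H, K, N, P} — 4 in total.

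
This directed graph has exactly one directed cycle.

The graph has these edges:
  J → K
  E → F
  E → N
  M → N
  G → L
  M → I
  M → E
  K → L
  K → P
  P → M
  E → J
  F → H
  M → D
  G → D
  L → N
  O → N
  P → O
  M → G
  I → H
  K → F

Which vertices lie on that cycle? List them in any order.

E, J, K, M, P

DFS with gray/black marking from P:
P gray
  M gray
    I gray
      H gray
      H black
    I black
    D gray
    D black
    E gray
      N gray
      N black
      J gray
        K gray
          F gray
            F→H: H black — skip
          F black
          L gray
            L→N: N black — skip
          L black
          K→P: P is gray → back edge
Back edge closes the cycle P → M → E → J → K → P; its vertices are {E, J, K, M, P}.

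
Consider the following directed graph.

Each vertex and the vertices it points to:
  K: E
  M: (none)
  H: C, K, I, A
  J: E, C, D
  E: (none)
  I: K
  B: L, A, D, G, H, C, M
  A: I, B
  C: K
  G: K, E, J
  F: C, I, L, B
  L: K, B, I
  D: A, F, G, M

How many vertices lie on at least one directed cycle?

8

A vertex is on a directed cycle iff it belongs to a strongly connected component of size ≥ 2 (or has a self-loop).
The vertices on cycles are {A, B, D, F, G, H, J, L} — 8 in total.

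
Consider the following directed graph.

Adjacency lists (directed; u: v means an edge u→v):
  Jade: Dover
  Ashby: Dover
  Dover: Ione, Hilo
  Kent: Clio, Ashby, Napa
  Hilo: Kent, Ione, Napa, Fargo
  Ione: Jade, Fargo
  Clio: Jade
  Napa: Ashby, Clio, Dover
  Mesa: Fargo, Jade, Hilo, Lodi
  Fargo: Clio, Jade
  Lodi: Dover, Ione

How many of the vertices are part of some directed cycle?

9

A vertex is on a directed cycle iff it belongs to a strongly connected component of size ≥ 2 (or has a self-loop).
The vertices on cycles are {Clio, Hilo, Ione, Jade, Kent, Napa, Ashby, Dover, Fargo} — 9 in total.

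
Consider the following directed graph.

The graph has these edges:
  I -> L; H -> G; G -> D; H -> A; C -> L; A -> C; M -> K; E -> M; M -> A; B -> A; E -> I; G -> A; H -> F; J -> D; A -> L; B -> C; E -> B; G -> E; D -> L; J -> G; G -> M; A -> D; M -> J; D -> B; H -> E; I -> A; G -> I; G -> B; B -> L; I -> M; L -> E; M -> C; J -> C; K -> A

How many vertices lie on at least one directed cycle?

A vertex is on a directed cycle iff it belongs to a strongly connected component of size ≥ 2 (or has a self-loop).
The vertices on cycles are {A, B, C, D, E, G, I, J, K, L, M} — 11 in total.

11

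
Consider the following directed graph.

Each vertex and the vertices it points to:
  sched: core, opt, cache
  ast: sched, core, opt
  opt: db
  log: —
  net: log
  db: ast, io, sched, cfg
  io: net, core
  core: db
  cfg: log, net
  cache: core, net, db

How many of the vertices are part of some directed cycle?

7

A vertex is on a directed cycle iff it belongs to a strongly connected component of size ≥ 2 (or has a self-loop).
The vertices on cycles are {db, io, ast, opt, core, cache, sched} — 7 in total.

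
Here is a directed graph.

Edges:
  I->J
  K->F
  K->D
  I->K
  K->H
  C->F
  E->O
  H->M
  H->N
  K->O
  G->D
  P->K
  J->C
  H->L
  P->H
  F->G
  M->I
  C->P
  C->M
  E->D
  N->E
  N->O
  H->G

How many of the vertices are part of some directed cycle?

A vertex is on a directed cycle iff it belongs to a strongly connected component of size ≥ 2 (or has a self-loop).
The vertices on cycles are {C, H, I, J, K, M, P} — 7 in total.

7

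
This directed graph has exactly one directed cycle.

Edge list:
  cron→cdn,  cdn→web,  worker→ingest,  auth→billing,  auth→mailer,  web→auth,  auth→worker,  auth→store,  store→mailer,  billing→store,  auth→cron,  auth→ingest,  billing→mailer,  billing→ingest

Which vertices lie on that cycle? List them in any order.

cdn, web, auth, cron

DFS with gray/black marking from web:
web gray
  auth gray
    ingest gray
    ingest black
    mailer gray
    mailer black
    billing gray
      billing→ingest: ingest black — skip
      billing→mailer: mailer black — skip
      store gray
        store→mailer: mailer black — skip
      store black
    billing black
    auth→store: store black — skip
    cron gray
      cdn gray
        cdn→web: web is gray → back edge
Back edge closes the cycle web → auth → cron → cdn → web; its vertices are {cdn, web, auth, cron}.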